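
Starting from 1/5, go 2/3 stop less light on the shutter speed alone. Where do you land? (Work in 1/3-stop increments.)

1/8s

Shutter speed: 1/5 → 1/6 → 1/8 — 2/3 stop shorter (darker).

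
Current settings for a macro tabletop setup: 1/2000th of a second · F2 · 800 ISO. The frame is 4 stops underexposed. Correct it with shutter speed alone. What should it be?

Underexposed by 4 stops → need 4 stops brighter.
Shutter speed: 1/2000 → 1/1000 → 1/500 → 1/250 → 1/125.

1/125s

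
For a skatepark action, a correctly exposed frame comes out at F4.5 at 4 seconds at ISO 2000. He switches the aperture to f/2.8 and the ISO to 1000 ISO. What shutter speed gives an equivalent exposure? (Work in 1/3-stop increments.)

Aperture: f/4.5 → f/4 → f/3.5 → f/3.2 → f/2.8 — 1 1/3 stops larger aperture (brighter).
ISO: 2000 → 1600 → 1250 → 1000 — 1 stop dropped (darker).
Net change so far: 1/3 stop brighter. Offset with the shutter speed: 4 → 3.2.

3.2 s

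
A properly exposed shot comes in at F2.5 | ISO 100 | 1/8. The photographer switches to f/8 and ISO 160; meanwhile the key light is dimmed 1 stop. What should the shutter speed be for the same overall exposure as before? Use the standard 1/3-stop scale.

Scene light: 1 stop darker.
Aperture: f/2.5 → f/2.8 → f/3.2 → f/3.5 → f/4 → f/4.5 → f/5 → f/5.6 → f/6.3 → f/7.1 → f/8 — 3 1/3 stops stopped down (darker).
ISO: 100 → 125 → 160 — 2/3 stop raised (brighter).
Net so far: 3 2/3 stops darker. Shutter speed: 1/8 → 1/6 → 1/5 → 1/4 → 0.3 → 0.4 → 0.5 → 0.6 → 0.8 → 1 → 1.3 → 1.6.

1.6 s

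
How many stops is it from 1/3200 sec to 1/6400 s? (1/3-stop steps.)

1/3200 → 1/4000 → 1/5000 → 1/6400 — count the steps: 3 third-stops = 1 stop.

1 stop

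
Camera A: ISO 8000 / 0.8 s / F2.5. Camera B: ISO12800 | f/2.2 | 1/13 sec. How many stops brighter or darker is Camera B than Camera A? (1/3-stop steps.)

Aperture: f/2.5 → f/2.2 — 1/3 stop wider (brighter).
Shutter speed: 0.8 → 0.6 → 0.5 → 0.4 → 0.3 → 1/4 → 1/5 → 1/6 → 1/8 → 1/10 → 1/13 — 3 1/3 stops shorter (darker).
ISO: 8000 → 10000 → 12800 — 2/3 stop higher (brighter).
Net: +1/3 −3 1/3 +2/3 = −2 1/3 stops.

2 1/3 stops darker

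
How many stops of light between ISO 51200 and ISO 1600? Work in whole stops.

5 stops

51200 → 25600 → 12800 → 6400 → 3200 → 1600 — count the steps: 5 stops.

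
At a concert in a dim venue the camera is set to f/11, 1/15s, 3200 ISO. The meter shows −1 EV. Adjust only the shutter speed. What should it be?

Underexposed by 1 stop → need 1 stop brighter.
Shutter speed: 1/15 → 1/8.

1/8s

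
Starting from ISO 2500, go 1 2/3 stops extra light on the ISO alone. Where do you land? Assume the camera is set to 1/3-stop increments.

ISO: 2500 → 3200 → 4000 → 5000 → 6400 → 8000 — 1 2/3 stops higher (brighter).

ISO 8000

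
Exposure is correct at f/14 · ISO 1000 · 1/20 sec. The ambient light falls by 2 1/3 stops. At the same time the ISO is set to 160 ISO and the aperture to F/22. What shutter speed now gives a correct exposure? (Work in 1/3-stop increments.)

Scene light: 2 1/3 stops darker.
ISO: 1000 → 800 → 640 → 500 → 400 → 320 → 250 → 200 → 160 — 2 2/3 stops lower (darker).
Aperture: f/14 → f/16 → f/18 → f/20 → f/22 — 1 1/3 stops stopped down (darker).
Net so far: 6 1/3 stops darker. Shutter speed: 1/20 → 1/15 → 1/13 → 1/10 → 1/8 → 1/6 → 1/5 → 1/4 → 0.3 → 0.4 → 0.5 → 0.6 → 0.8 → 1 → 1.3 → 1.6 → 2 → 2.5 → 3.2 → 4.

4 s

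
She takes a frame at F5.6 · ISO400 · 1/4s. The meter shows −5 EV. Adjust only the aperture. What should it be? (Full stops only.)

Underexposed by 5 stops → need 5 stops brighter.
Aperture: f/5.6 → f/4 → f/2.8 → f/2 → f/1.4 → f/1.0.

f/1.0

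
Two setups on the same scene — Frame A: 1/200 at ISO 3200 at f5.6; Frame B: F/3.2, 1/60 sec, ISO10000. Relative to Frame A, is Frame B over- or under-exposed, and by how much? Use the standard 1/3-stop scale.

Aperture: f/5.6 → f/5 → f/4.5 → f/4 → f/3.5 → f/3.2 — 1 2/3 stops larger aperture (brighter).
Shutter speed: 1/200 → 1/160 → 1/125 → 1/100 → 1/80 → 1/60 — 1 2/3 stops slower (brighter).
ISO: 3200 → 4000 → 5000 → 6400 → 8000 → 10000 — 1 2/3 stops raised (brighter).
Net: +1 2/3 +1 2/3 +1 2/3 = +5 stops.

5 stops brighter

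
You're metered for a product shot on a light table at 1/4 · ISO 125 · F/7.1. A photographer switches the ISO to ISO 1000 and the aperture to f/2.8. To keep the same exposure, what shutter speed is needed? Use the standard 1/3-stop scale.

1/200s

ISO: 125 → 160 → 200 → 250 → 320 → 400 → 500 → 640 → 800 → 1000 — 3 stops raised (brighter).
Aperture: f/7.1 → f/6.3 → f/5.6 → f/5 → f/4.5 → f/4 → f/3.5 → f/3.2 → f/2.8 — 2 2/3 stops larger aperture (brighter).
Net change so far: 5 2/3 stops brighter. Offset with the shutter speed: 1/4 → 1/5 → 1/6 → 1/8 → 1/10 → 1/13 → 1/15 → 1/20 → 1/25 → 1/30 → 1/40 → 1/50 → 1/60 → 1/80 → 1/100 → 1/125 → 1/160 → 1/200.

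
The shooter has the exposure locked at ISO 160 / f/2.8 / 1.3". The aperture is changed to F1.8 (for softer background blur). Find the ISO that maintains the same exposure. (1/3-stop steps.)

ISO 64

Aperture: f/2.8 → f/2.5 → f/2.2 → f/2 → f/1.8 — 1 1/3 stops opened up (brighter).
Need 1 1/3 stops darker from the ISO: 160 → 125 → 100 → 80 → 64.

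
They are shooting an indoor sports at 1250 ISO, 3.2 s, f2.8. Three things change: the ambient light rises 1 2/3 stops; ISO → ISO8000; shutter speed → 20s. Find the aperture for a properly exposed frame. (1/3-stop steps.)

Scene light: 1 2/3 stops brighter.
ISO: 1250 → 1600 → 2000 → 2500 → 3200 → 4000 → 5000 → 6400 → 8000 — 2 2/3 stops raised (brighter).
Shutter speed: 3.2 → 4 → 5 → 6 → 8 → 10 → 13 → 15 → 20 — 2 2/3 stops longer (brighter).
Net so far: 7 stops brighter. Aperture: f/2.8 → f/3.2 → f/3.5 → f/4 → f/4.5 → f/5 → f/5.6 → f/6.3 → f/7.1 → f/8 → f/9 → f/10 → f/11 → f/13 → f/14 → f/16 → f/18 → f/20 → f/22 → f/25 → f/29 → f/32.

f/32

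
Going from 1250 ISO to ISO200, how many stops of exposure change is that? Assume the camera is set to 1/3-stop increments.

2 2/3 stops

1250 → 1000 → 800 → 640 → 500 → 400 → 320 → 250 → 200 — count the steps: 8 third-stops = 2 2/3 stops.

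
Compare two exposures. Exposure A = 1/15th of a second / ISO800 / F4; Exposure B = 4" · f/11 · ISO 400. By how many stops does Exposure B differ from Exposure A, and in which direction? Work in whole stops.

2 stops brighter

Aperture: f/4 → f/5.6 → f/8 → f/11 — 3 stops stopped down (darker).
Shutter speed: 1/15 → 1/8 → 1/4 → 1/2 → 1 → 2 → 4 — 6 stops slower (brighter).
ISO: 800 → 400 — 1 stop dropped (darker).
Net: −3 +6 −1 = +2 stops.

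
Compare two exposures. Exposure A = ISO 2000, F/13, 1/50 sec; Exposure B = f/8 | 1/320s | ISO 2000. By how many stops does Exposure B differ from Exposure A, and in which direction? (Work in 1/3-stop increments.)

Aperture: f/13 → f/11 → f/10 → f/9 → f/8 — 1 1/3 stops opened up (brighter).
Shutter speed: 1/50 → 1/60 → 1/80 → 1/100 → 1/125 → 1/160 → 1/200 → 1/250 → 1/320 — 2 2/3 stops shorter (darker).
ISO: unchanged.
Net: +1 1/3 −2 2/3 = −1 1/3 stops.

1 1/3 stops darker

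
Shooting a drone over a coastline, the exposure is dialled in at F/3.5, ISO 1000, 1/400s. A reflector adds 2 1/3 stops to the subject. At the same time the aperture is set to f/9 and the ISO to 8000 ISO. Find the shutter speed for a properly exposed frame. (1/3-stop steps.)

Scene light: 2 1/3 stops brighter.
Aperture: f/3.5 → f/4 → f/4.5 → f/5 → f/5.6 → f/6.3 → f/7.1 → f/8 → f/9 — 2 2/3 stops narrower (darker).
ISO: 1000 → 1250 → 1600 → 2000 → 2500 → 3200 → 4000 → 5000 → 6400 → 8000 — 3 stops raised (brighter).
Net so far: 2 2/3 stops brighter. Shutter speed: 1/400 → 1/500 → 1/640 → 1/800 → 1/1000 → 1/1250 → 1/1600 → 1/2000 → 1/2500.

1/2500s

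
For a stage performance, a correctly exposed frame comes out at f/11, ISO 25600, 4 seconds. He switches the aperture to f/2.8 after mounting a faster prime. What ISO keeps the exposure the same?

Aperture: f/11 → f/8 → f/5.6 → f/4 → f/2.8 — 4 stops larger aperture (brighter).
Need 4 stops darker from the ISO: 25600 → 12800 → 6400 → 3200 → 1600.

ISO 1600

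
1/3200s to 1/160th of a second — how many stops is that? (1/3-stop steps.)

4 1/3 stops

1/3200 → 1/2500 → 1/2000 → 1/1600 → 1/1250 → 1/1000 → 1/800 → 1/640 → 1/500 → 1/400 → 1/320 → 1/250 → 1/200 → 1/160 — count the steps: 13 third-stops = 4 1/3 stops.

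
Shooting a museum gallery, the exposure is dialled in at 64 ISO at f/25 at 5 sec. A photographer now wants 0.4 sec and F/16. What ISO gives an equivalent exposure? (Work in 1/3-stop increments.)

Shutter speed: 5 → 4 → 3.2 → 2.5 → 2 → 1.6 → 1.3 → 1 → 0.8 → 0.6 → 0.5 → 0.4 — 3 2/3 stops faster (darker).
Aperture: f/25 → f/22 → f/20 → f/18 → f/16 — 1 1/3 stops wider (brighter).
Net change so far: 2 1/3 stops darker. Offset with the ISO: 64 → 80 → 100 → 125 → 160 → 200 → 250 → 320.

ISO 320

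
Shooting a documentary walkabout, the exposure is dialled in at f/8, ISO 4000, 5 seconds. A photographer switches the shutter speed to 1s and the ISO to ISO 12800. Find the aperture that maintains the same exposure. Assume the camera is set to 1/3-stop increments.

Shutter speed: 5 → 4 → 3.2 → 2.5 → 2 → 1.6 → 1.3 → 1 — 2 1/3 stops shorter (darker).
ISO: 4000 → 5000 → 6400 → 8000 → 10000 → 12800 — 1 2/3 stops raised (brighter).
Net change so far: 2/3 stop darker. Offset with the aperture: f/8 → f/7.1 → f/6.3.

f/6.3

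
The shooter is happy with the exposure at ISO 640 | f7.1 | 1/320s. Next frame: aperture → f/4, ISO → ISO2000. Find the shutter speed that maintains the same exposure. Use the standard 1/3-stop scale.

Aperture: f/7.1 → f/6.3 → f/5.6 → f/5 → f/4.5 → f/4 — 1 2/3 stops opened up (brighter).
ISO: 640 → 800 → 1000 → 1250 → 1600 → 2000 — 1 2/3 stops raised (brighter).
Net change so far: 3 1/3 stops brighter. Offset with the shutter speed: 1/320 → 1/400 → 1/500 → 1/640 → 1/800 → 1/1000 → 1/1250 → 1/1600 → 1/2000 → 1/2500 → 1/3200.

1/3200s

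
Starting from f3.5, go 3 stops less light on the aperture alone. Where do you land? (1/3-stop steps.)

f/10

Aperture: f/3.5 → f/4 → f/4.5 → f/5 → f/5.6 → f/6.3 → f/7.1 → f/8 → f/9 → f/10 — 3 stops smaller aperture (darker).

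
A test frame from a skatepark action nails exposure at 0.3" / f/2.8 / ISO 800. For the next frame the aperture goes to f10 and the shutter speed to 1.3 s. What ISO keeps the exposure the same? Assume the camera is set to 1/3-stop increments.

Aperture: f/2.8 → f/3.2 → f/3.5 → f/4 → f/4.5 → f/5 → f/5.6 → f/6.3 → f/7.1 → f/8 → f/9 → f/10 — 3 2/3 stops stopped down (darker).
Shutter speed: 0.3 → 0.4 → 0.5 → 0.6 → 0.8 → 1 → 1.3 — 2 stops longer (brighter).
Net change so far: 1 2/3 stops darker. Offset with the ISO: 800 → 1000 → 1250 → 1600 → 2000 → 2500.

ISO 2500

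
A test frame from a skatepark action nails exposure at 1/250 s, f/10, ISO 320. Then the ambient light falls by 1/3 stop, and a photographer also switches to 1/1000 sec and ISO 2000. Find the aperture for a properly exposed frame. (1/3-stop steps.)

f/11

Scene light: 1/3 stop darker.
Shutter speed: 1/250 → 1/320 → 1/400 → 1/500 → 1/640 → 1/800 → 1/1000 — 2 stops faster (darker).
ISO: 320 → 400 → 500 → 640 → 800 → 1000 → 1250 → 1600 → 2000 — 2 2/3 stops raised (brighter).
Net so far: 1/3 stop brighter. Aperture: f/10 → f/11.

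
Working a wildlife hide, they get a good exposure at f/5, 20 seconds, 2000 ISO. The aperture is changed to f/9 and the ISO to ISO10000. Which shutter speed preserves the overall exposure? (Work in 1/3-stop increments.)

Aperture: f/5 → f/5.6 → f/6.3 → f/7.1 → f/8 → f/9 — 1 2/3 stops smaller aperture (darker).
ISO: 2000 → 2500 → 3200 → 4000 → 5000 → 6400 → 8000 → 10000 — 2 1/3 stops raised (brighter).
Net change so far: 2/3 stop brighter. Offset with the shutter speed: 20 → 15 → 13.

13 s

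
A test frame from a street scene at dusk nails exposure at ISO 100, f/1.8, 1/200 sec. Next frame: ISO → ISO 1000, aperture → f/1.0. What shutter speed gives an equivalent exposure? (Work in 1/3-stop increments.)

1/6400s

ISO: 100 → 125 → 160 → 200 → 250 → 320 → 400 → 500 → 640 → 800 → 1000 — 3 1/3 stops raised (brighter).
Aperture: f/1.8 → f/1.6 → f/1.4 → f/1.2 → f/1.1 → f/1.0 — 1 2/3 stops larger aperture (brighter).
Net change so far: 5 stops brighter. Offset with the shutter speed: 1/200 → 1/250 → 1/320 → 1/400 → 1/500 → 1/640 → 1/800 → 1/1000 → 1/1250 → 1/1600 → 1/2000 → 1/2500 → 1/3200 → 1/4000 → 1/5000 → 1/6400.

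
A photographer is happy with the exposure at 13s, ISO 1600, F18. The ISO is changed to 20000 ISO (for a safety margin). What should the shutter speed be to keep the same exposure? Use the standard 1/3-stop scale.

ISO: 1600 → 2000 → 2500 → 3200 → 4000 → 5000 → 6400 → 8000 → 10000 → 12800 → 16000 → 20000 — 3 2/3 stops higher (brighter).
Need 3 2/3 stops darker from the shutter speed: 13 → 10 → 8 → 6 → 5 → 4 → 3.2 → 2.5 → 2 → 1.6 → 1.3 → 1.

1 s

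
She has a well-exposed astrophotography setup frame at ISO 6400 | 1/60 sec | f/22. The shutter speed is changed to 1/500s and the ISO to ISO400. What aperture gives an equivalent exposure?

f/2

Shutter speed: 1/60 → 1/125 → 1/250 → 1/500 — 3 stops shorter (darker).
ISO: 6400 → 3200 → 1600 → 800 → 400 — 4 stops lower (darker).
Net change so far: 7 stops darker. Offset with the aperture: f/22 → f/16 → f/11 → f/8 → f/5.6 → f/4 → f/2.8 → f/2.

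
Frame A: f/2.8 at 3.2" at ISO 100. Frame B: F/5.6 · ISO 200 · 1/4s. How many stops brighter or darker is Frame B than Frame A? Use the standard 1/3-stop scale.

4 2/3 stops darker

Aperture: f/2.8 → f/3.2 → f/3.5 → f/4 → f/4.5 → f/5 → f/5.6 — 2 stops narrower (darker).
Shutter speed: 3.2 → 2.5 → 2 → 1.6 → 1.3 → 1 → 0.8 → 0.6 → 0.5 → 0.4 → 0.3 → 1/4 — 3 2/3 stops shorter (darker).
ISO: 100 → 125 → 160 → 200 — 1 stop higher (brighter).
Net: −2 −3 2/3 +1 = −4 2/3 stops.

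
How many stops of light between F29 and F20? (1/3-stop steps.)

f/29 → f/25 → f/22 → f/20 — count the steps: 3 third-stops = 1 stop.

1 stop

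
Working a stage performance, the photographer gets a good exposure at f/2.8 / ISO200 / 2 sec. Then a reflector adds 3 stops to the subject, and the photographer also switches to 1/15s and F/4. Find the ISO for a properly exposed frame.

ISO 1600

Scene light: 3 stops brighter.
Shutter speed: 2 → 1 → 1/2 → 1/4 → 1/8 → 1/15 — 5 stops shorter (darker).
Aperture: f/2.8 → f/4 — 1 stop stopped down (darker).
Net so far: 3 stops darker. ISO: 200 → 400 → 800 → 1600.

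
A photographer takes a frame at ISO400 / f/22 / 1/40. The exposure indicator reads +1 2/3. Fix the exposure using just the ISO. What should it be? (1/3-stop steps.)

ISO 125

Overexposed by 1 2/3 stops → need 1 2/3 stops darker.
ISO: 400 → 320 → 250 → 200 → 160 → 125.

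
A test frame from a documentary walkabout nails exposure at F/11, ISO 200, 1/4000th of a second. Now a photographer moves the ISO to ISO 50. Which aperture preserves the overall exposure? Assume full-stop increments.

f/5.6

ISO: 200 → 100 → 50 — 2 stops dropped (darker).
Need 2 stops brighter from the aperture: f/11 → f/8 → f/5.6.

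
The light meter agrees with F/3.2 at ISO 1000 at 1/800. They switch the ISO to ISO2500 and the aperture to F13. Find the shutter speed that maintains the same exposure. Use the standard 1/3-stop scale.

1/125s

ISO: 1000 → 1250 → 1600 → 2000 → 2500 — 1 1/3 stops raised (brighter).
Aperture: f/3.2 → f/3.5 → f/4 → f/4.5 → f/5 → f/5.6 → f/6.3 → f/7.1 → f/8 → f/9 → f/10 → f/11 → f/13 — 4 stops smaller aperture (darker).
Net change so far: 2 2/3 stops darker. Offset with the shutter speed: 1/800 → 1/640 → 1/500 → 1/400 → 1/320 → 1/250 → 1/200 → 1/160 → 1/125.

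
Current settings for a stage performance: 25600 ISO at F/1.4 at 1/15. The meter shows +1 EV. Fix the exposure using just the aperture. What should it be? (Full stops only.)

Overexposed by 1 stop → need 1 stop darker.
Aperture: f/1.4 → f/2.

f/2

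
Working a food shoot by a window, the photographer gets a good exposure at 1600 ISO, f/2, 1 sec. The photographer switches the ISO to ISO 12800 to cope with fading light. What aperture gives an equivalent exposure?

ISO: 1600 → 3200 → 6400 → 12800 — 3 stops higher (brighter).
Need 3 stops darker from the aperture: f/2 → f/2.8 → f/4 → f/5.6.

f/5.6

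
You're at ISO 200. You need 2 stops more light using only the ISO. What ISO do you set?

ISO 800

ISO: 200 → 400 → 800 — 2 stops raised (brighter).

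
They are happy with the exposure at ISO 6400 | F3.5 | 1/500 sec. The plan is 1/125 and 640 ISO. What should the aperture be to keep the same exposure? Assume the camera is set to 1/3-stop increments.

f/2.2

Shutter speed: 1/500 → 1/400 → 1/320 → 1/250 → 1/200 → 1/160 → 1/125 — 2 stops longer (brighter).
ISO: 6400 → 5000 → 4000 → 3200 → 2500 → 2000 → 1600 → 1250 → 1000 → 800 → 640 — 3 1/3 stops dropped (darker).
Net change so far: 1 1/3 stops darker. Offset with the aperture: f/3.5 → f/3.2 → f/2.8 → f/2.5 → f/2.2.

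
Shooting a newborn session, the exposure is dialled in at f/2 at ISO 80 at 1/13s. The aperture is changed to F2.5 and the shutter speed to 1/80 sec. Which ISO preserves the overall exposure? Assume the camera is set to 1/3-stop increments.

ISO 800

Aperture: f/2 → f/2.2 → f/2.5 — 2/3 stop smaller aperture (darker).
Shutter speed: 1/13 → 1/15 → 1/20 → 1/25 → 1/30 → 1/40 → 1/50 → 1/60 → 1/80 — 2 2/3 stops shorter (darker).
Net change so far: 3 1/3 stops darker. Offset with the ISO: 80 → 100 → 125 → 160 → 200 → 250 → 320 → 400 → 500 → 640 → 800.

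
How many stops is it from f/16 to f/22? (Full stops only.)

1 stop

f/16 → f/22 — count the steps: 1 stop.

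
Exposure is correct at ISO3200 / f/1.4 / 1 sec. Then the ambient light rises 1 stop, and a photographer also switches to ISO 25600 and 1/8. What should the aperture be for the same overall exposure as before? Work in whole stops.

Scene light: 1 stop brighter.
ISO: 3200 → 6400 → 12800 → 25600 — 3 stops higher (brighter).
Shutter speed: 1 → 1/2 → 1/4 → 1/8 — 3 stops shorter (darker).
Net so far: 1 stop brighter. Aperture: f/1.4 → f/2.

f/2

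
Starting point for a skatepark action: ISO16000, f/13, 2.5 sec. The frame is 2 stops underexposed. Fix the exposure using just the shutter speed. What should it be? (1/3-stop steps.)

Underexposed by 2 stops → need 2 stops brighter.
Shutter speed: 2.5 → 3.2 → 4 → 5 → 6 → 8 → 10.

10 s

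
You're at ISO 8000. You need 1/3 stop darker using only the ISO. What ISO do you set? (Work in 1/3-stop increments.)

ISO 6400

ISO: 8000 → 6400 — 1/3 stop dropped (darker).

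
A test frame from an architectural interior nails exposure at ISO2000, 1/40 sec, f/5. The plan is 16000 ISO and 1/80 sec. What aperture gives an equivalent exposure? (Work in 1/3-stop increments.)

ISO: 2000 → 2500 → 3200 → 4000 → 5000 → 6400 → 8000 → 10000 → 12800 → 16000 — 3 stops raised (brighter).
Shutter speed: 1/40 → 1/50 → 1/60 → 1/80 — 1 stop faster (darker).
Net change so far: 2 stops brighter. Offset with the aperture: f/5 → f/5.6 → f/6.3 → f/7.1 → f/8 → f/9 → f/10.

f/10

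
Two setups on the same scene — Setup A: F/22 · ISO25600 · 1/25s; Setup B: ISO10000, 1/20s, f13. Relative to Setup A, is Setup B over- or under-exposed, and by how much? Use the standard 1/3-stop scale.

Aperture: f/22 → f/20 → f/18 → f/16 → f/14 → f/13 — 1 2/3 stops wider (brighter).
Shutter speed: 1/25 → 1/20 — 1/3 stop slower (brighter).
ISO: 25600 → 20000 → 16000 → 12800 → 10000 — 1 1/3 stops lower (darker).
Net: +1 2/3 +1/3 −1 1/3 = +2/3 stops.

2/3 stop brighter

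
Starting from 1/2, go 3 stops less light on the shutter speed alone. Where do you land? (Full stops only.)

Shutter speed: 1/2 → 1/4 → 1/8 → 1/15 — 3 stops shorter (darker).

1/15s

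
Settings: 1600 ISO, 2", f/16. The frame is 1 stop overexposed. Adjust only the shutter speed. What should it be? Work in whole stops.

Overexposed by 1 stop → need 1 stop darker.
Shutter speed: 2 → 1.

1 s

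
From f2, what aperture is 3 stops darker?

Aperture: f/2 → f/2.8 → f/4 → f/5.6 — 3 stops narrower (darker).

f/5.6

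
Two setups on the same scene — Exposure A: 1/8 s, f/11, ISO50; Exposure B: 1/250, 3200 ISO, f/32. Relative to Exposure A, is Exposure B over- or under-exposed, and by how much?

2 stops darker

Aperture: f/11 → f/16 → f/22 → f/32 — 3 stops stopped down (darker).
Shutter speed: 1/8 → 1/15 → 1/30 → 1/60 → 1/125 → 1/250 — 5 stops shorter (darker).
ISO: 50 → 100 → 200 → 400 → 800 → 1600 → 3200 — 6 stops raised (brighter).
Net: −3 −5 +6 = −2 stops.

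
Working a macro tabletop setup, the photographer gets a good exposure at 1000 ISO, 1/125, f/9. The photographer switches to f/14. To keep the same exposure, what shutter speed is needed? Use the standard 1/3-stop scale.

Aperture: f/9 → f/10 → f/11 → f/13 → f/14 — 1 1/3 stops narrower (darker).
Need 1 1/3 stops brighter from the shutter speed: 1/125 → 1/100 → 1/80 → 1/60 → 1/50.

1/50s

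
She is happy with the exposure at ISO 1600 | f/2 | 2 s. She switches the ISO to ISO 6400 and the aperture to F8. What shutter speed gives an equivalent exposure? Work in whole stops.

ISO: 1600 → 3200 → 6400 — 2 stops raised (brighter).
Aperture: f/2 → f/2.8 → f/4 → f/5.6 → f/8 — 4 stops stopped down (darker).
Net change so far: 2 stops darker. Offset with the shutter speed: 2 → 4 → 8.

8 s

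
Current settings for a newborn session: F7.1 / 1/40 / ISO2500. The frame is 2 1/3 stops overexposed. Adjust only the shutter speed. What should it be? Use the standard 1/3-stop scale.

1/200s

Overexposed by 2 1/3 stops → need 2 1/3 stops darker.
Shutter speed: 1/40 → 1/50 → 1/60 → 1/80 → 1/100 → 1/125 → 1/160 → 1/200.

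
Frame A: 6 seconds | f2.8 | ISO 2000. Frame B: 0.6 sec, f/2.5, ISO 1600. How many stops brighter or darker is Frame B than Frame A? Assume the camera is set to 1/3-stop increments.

Aperture: f/2.8 → f/2.5 — 1/3 stop larger aperture (brighter).
Shutter speed: 6 → 5 → 4 → 3.2 → 2.5 → 2 → 1.6 → 1.3 → 1 → 0.8 → 0.6 — 3 1/3 stops faster (darker).
ISO: 2000 → 1600 — 1/3 stop dropped (darker).
Net: +1/3 −3 1/3 −1/3 = −3 1/3 stops.

3 1/3 stops darker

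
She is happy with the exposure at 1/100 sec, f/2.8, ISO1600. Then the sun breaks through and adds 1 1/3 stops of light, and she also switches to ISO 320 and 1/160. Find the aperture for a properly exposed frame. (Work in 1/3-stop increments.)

Scene light: 1 1/3 stops brighter.
ISO: 1600 → 1250 → 1000 → 800 → 640 → 500 → 400 → 320 — 2 1/3 stops lower (darker).
Shutter speed: 1/100 → 1/125 → 1/160 — 2/3 stop faster (darker).
Net so far: 1 2/3 stops darker. Aperture: f/2.8 → f/2.5 → f/2.2 → f/2 → f/1.8 → f/1.6.

f/1.6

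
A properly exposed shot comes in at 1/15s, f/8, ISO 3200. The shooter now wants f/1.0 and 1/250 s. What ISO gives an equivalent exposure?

ISO 800

Aperture: f/8 → f/5.6 → f/4 → f/2.8 → f/2 → f/1.4 → f/1.0 — 6 stops larger aperture (brighter).
Shutter speed: 1/15 → 1/30 → 1/60 → 1/125 → 1/250 — 4 stops faster (darker).
Net change so far: 2 stops brighter. Offset with the ISO: 3200 → 1600 → 800.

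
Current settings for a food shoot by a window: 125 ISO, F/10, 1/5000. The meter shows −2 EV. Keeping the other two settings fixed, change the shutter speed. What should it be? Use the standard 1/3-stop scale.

1/1250s

Underexposed by 2 stops → need 2 stops brighter.
Shutter speed: 1/5000 → 1/4000 → 1/3200 → 1/2500 → 1/2000 → 1/1600 → 1/1250.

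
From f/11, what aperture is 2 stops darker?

Aperture: f/11 → f/16 → f/22 — 2 stops narrower (darker).

f/22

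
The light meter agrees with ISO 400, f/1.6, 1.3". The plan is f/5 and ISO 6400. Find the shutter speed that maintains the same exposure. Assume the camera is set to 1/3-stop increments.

0.8 s

Aperture: f/1.6 → f/1.8 → f/2 → f/2.2 → f/2.5 → f/2.8 → f/3.2 → f/3.5 → f/4 → f/4.5 → f/5 — 3 1/3 stops stopped down (darker).
ISO: 400 → 500 → 640 → 800 → 1000 → 1250 → 1600 → 2000 → 2500 → 3200 → 4000 → 5000 → 6400 — 4 stops raised (brighter).
Net change so far: 2/3 stop brighter. Offset with the shutter speed: 1.3 → 1 → 0.8.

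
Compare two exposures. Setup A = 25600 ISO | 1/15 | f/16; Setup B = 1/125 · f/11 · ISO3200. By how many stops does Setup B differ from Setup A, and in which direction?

Aperture: f/16 → f/11 — 1 stop opened up (brighter).
Shutter speed: 1/15 → 1/30 → 1/60 → 1/125 — 3 stops shorter (darker).
ISO: 25600 → 12800 → 6400 → 3200 — 3 stops lower (darker).
Net: +1 −3 −3 = −5 stops.

5 stops darker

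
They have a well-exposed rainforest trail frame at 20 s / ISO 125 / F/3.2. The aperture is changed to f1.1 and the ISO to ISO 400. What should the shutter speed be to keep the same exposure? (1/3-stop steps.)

Aperture: f/3.2 → f/2.8 → f/2.5 → f/2.2 → f/2 → f/1.8 → f/1.6 → f/1.4 → f/1.2 → f/1.1 — 3 stops larger aperture (brighter).
ISO: 125 → 160 → 200 → 250 → 320 → 400 — 1 2/3 stops higher (brighter).
Net change so far: 4 2/3 stops brighter. Offset with the shutter speed: 20 → 15 → 13 → 10 → 8 → 6 → 5 → 4 → 3.2 → 2.5 → 2 → 1.6 → 1.3 → 1 → 0.8.

0.8 s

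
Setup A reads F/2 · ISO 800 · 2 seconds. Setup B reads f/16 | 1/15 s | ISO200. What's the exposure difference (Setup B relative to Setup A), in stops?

13 stops darker

Aperture: f/2 → f/2.8 → f/4 → f/5.6 → f/8 → f/11 → f/16 — 6 stops narrower (darker).
Shutter speed: 2 → 1 → 1/2 → 1/4 → 1/8 → 1/15 — 5 stops faster (darker).
ISO: 800 → 400 → 200 — 2 stops lower (darker).
Net: −6 −5 −2 = −13 stops.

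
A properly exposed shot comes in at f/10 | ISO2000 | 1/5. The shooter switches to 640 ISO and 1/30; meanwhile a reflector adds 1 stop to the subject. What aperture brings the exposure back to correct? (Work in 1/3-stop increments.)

f/3.2

Scene light: 1 stop brighter.
ISO: 2000 → 1600 → 1250 → 1000 → 800 → 640 — 1 2/3 stops lower (darker).
Shutter speed: 1/5 → 1/6 → 1/8 → 1/10 → 1/13 → 1/15 → 1/20 → 1/25 → 1/30 — 2 2/3 stops faster (darker).
Net so far: 3 1/3 stops darker. Aperture: f/10 → f/9 → f/8 → f/7.1 → f/6.3 → f/5.6 → f/5 → f/4.5 → f/4 → f/3.5 → f/3.2.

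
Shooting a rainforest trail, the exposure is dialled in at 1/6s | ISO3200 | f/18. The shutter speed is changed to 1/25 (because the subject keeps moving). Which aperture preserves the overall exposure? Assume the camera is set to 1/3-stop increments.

f/9

Shutter speed: 1/6 → 1/8 → 1/10 → 1/13 → 1/15 → 1/20 → 1/25 — 2 stops shorter (darker).
Need 2 stops brighter from the aperture: f/18 → f/16 → f/14 → f/13 → f/11 → f/10 → f/9.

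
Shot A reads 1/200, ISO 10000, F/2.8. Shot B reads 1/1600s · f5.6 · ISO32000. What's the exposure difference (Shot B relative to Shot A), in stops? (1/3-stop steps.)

Aperture: f/2.8 → f/3.2 → f/3.5 → f/4 → f/4.5 → f/5 → f/5.6 — 2 stops narrower (darker).
Shutter speed: 1/200 → 1/250 → 1/320 → 1/400 → 1/500 → 1/640 → 1/800 → 1/1000 → 1/1250 → 1/1600 — 3 stops shorter (darker).
ISO: 10000 → 12800 → 16000 → 20000 → 25600 → 32000 — 1 2/3 stops higher (brighter).
Net: −2 −3 +1 2/3 = −3 1/3 stops.

3 1/3 stops darker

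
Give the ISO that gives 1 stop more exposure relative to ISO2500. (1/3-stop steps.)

ISO: 2500 → 3200 → 4000 → 5000 — 1 stop higher (brighter).

ISO 5000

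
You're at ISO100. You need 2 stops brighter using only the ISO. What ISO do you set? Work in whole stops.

ISO 400

ISO: 100 → 200 → 400 — 2 stops higher (brighter).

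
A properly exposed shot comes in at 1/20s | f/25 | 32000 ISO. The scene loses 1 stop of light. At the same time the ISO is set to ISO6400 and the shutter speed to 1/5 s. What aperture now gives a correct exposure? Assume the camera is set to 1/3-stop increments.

Scene light: 1 stop darker.
ISO: 32000 → 25600 → 20000 → 16000 → 12800 → 10000 → 8000 → 6400 — 2 1/3 stops lower (darker).
Shutter speed: 1/20 → 1/15 → 1/13 → 1/10 → 1/8 → 1/6 → 1/5 — 2 stops slower (brighter).
Net so far: 1 1/3 stops darker. Aperture: f/25 → f/22 → f/20 → f/18 → f/16.

f/16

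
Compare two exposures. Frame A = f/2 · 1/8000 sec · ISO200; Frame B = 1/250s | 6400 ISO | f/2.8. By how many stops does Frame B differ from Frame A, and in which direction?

Aperture: f/2 → f/2.8 — 1 stop smaller aperture (darker).
Shutter speed: 1/8000 → 1/4000 → 1/2000 → 1/1000 → 1/500 → 1/250 — 5 stops slower (brighter).
ISO: 200 → 400 → 800 → 1600 → 3200 → 6400 — 5 stops higher (brighter).
Net: −1 +5 +5 = +9 stops.

9 stops brighter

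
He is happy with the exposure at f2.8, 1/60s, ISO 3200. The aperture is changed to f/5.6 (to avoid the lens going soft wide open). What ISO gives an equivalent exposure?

ISO 12800

Aperture: f/2.8 → f/4 → f/5.6 — 2 stops smaller aperture (darker).
Need 2 stops brighter from the ISO: 3200 → 6400 → 12800.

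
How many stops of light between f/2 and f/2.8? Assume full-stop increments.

1 stop

f/2 → f/2.8 — count the steps: 1 stop.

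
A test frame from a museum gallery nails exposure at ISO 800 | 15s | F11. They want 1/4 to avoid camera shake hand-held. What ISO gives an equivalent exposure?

Shutter speed: 15 → 8 → 4 → 2 → 1 → 1/2 → 1/4 — 6 stops shorter (darker).
Need 6 stops brighter from the ISO: 800 → 1600 → 3200 → 6400 → 12800 → 25600 → 51200.

ISO 51200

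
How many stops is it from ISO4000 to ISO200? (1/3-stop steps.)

4 1/3 stops

4000 → 3200 → 2500 → 2000 → 1600 → 1250 → 1000 → 800 → 640 → 500 → 400 → 320 → 250 → 200 — count the steps: 13 third-stops = 4 1/3 stops.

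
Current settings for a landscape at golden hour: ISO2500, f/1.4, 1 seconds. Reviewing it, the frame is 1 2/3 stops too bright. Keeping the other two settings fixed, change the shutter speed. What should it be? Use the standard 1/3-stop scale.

0.3 s

Overexposed by 1 2/3 stops → need 1 2/3 stops darker.
Shutter speed: 1 → 0.8 → 0.6 → 0.5 → 0.4 → 0.3.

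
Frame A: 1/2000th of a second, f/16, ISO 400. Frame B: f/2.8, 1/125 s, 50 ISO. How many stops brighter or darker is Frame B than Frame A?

Aperture: f/16 → f/11 → f/8 → f/5.6 → f/4 → f/2.8 — 5 stops larger aperture (brighter).
Shutter speed: 1/2000 → 1/1000 → 1/500 → 1/250 → 1/125 — 4 stops longer (brighter).
ISO: 400 → 200 → 100 → 50 — 3 stops dropped (darker).
Net: +5 +4 −3 = +6 stops.

6 stops brighter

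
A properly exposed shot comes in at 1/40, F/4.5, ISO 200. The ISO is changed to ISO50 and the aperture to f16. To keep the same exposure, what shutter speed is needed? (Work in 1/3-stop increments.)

ISO: 200 → 160 → 125 → 100 → 80 → 64 → 50 — 2 stops dropped (darker).
Aperture: f/4.5 → f/5 → f/5.6 → f/6.3 → f/7.1 → f/8 → f/9 → f/10 → f/11 → f/13 → f/14 → f/16 — 3 2/3 stops narrower (darker).
Net change so far: 5 2/3 stops darker. Offset with the shutter speed: 1/40 → 1/30 → 1/25 → 1/20 → 1/15 → 1/13 → 1/10 → 1/8 → 1/6 → 1/5 → 1/4 → 0.3 → 0.4 → 0.5 → 0.6 → 0.8 → 1 → 1.3.

1.3 s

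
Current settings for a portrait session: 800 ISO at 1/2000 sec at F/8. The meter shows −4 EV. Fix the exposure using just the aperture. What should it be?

Underexposed by 4 stops → need 4 stops brighter.
Aperture: f/8 → f/5.6 → f/4 → f/2.8 → f/2.

f/2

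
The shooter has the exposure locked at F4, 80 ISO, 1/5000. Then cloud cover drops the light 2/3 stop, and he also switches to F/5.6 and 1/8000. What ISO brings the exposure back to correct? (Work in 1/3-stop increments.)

Scene light: 2/3 stop darker.
Aperture: f/4 → f/4.5 → f/5 → f/5.6 — 1 stop stopped down (darker).
Shutter speed: 1/5000 → 1/6400 → 1/8000 — 2/3 stop shorter (darker).
Net so far: 2 1/3 stops darker. ISO: 80 → 100 → 125 → 160 → 200 → 250 → 320 → 400.

ISO 400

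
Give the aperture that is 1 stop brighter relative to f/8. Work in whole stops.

Aperture: f/8 → f/5.6 — 1 stop larger aperture (brighter).

f/5.6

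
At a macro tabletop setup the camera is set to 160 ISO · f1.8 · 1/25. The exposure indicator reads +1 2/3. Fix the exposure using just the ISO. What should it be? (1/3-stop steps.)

ISO 50

Overexposed by 1 2/3 stops → need 1 2/3 stops darker.
ISO: 160 → 125 → 100 → 80 → 64 → 50.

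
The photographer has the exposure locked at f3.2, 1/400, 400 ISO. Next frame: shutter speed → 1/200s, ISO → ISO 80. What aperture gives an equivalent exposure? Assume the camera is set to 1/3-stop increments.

f/2

Shutter speed: 1/400 → 1/320 → 1/250 → 1/200 — 1 stop slower (brighter).
ISO: 400 → 320 → 250 → 200 → 160 → 125 → 100 → 80 — 2 1/3 stops dropped (darker).
Net change so far: 1 1/3 stops darker. Offset with the aperture: f/3.2 → f/2.8 → f/2.5 → f/2.2 → f/2.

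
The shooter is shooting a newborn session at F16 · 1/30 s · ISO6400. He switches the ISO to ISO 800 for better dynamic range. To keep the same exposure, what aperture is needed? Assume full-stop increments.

ISO: 6400 → 3200 → 1600 → 800 — 3 stops lower (darker).
Need 3 stops brighter from the aperture: f/16 → f/11 → f/8 → f/5.6.

f/5.6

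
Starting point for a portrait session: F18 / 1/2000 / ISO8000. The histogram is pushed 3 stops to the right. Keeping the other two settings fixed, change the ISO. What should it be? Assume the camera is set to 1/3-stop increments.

ISO 1000

Overexposed by 3 stops → need 3 stops darker.
ISO: 8000 → 6400 → 5000 → 4000 → 3200 → 2500 → 2000 → 1600 → 1250 → 1000.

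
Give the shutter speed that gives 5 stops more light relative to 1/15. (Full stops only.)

2 s

Shutter speed: 1/15 → 1/8 → 1/4 → 1/2 → 1 → 2 — 5 stops longer (brighter).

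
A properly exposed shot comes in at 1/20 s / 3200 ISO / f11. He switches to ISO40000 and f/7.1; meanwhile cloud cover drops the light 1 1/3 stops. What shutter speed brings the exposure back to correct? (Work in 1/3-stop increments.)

Scene light: 1 1/3 stops darker.
ISO: 3200 → 4000 → 5000 → 6400 → 8000 → 10000 → 12800 → 16000 → 20000 → 25600 → 32000 → 40000 — 3 2/3 stops raised (brighter).
Aperture: f/11 → f/10 → f/9 → f/8 → f/7.1 — 1 1/3 stops opened up (brighter).
Net so far: 3 2/3 stops brighter. Shutter speed: 1/20 → 1/25 → 1/30 → 1/40 → 1/50 → 1/60 → 1/80 → 1/100 → 1/125 → 1/160 → 1/200 → 1/250.

1/250s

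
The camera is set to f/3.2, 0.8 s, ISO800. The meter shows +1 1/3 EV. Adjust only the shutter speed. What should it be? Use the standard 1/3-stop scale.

Overexposed by 1 1/3 stops → need 1 1/3 stops darker.
Shutter speed: 0.8 → 0.6 → 0.5 → 0.4 → 0.3.

0.3 s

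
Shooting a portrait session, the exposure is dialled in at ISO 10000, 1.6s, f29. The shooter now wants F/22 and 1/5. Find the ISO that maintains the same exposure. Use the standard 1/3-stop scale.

Aperture: f/29 → f/25 → f/22 — 2/3 stop larger aperture (brighter).
Shutter speed: 1.6 → 1.3 → 1 → 0.8 → 0.6 → 0.5 → 0.4 → 0.3 → 1/4 → 1/5 — 3 stops shorter (darker).
Net change so far: 2 1/3 stops darker. Offset with the ISO: 10000 → 12800 → 16000 → 20000 → 25600 → 32000 → 40000 → 51200.

ISO 51200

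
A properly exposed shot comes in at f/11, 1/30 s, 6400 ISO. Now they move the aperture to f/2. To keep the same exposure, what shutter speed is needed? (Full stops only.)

1/1000s

Aperture: f/11 → f/8 → f/5.6 → f/4 → f/2.8 → f/2 — 5 stops opened up (brighter).
Need 5 stops darker from the shutter speed: 1/30 → 1/60 → 1/125 → 1/250 → 1/500 → 1/1000.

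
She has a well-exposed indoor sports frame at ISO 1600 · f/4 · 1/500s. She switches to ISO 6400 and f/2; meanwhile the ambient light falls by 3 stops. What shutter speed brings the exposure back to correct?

1/1000s

Scene light: 3 stops darker.
ISO: 1600 → 3200 → 6400 — 2 stops raised (brighter).
Aperture: f/4 → f/2.8 → f/2 — 2 stops wider (brighter).
Net so far: 1 stop brighter. Shutter speed: 1/500 → 1/1000.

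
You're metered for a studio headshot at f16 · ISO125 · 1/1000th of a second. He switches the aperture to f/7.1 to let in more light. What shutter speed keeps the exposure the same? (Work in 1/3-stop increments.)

1/5000s

Aperture: f/16 → f/14 → f/13 → f/11 → f/10 → f/9 → f/8 → f/7.1 — 2 1/3 stops larger aperture (brighter).
Need 2 1/3 stops darker from the shutter speed: 1/1000 → 1/1250 → 1/1600 → 1/2000 → 1/2500 → 1/3200 → 1/4000 → 1/5000.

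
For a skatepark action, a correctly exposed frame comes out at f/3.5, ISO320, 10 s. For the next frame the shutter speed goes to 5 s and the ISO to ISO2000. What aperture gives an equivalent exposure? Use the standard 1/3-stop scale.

f/6.3

Shutter speed: 10 → 8 → 6 → 5 — 1 stop faster (darker).
ISO: 320 → 400 → 500 → 640 → 800 → 1000 → 1250 → 1600 → 2000 — 2 2/3 stops higher (brighter).
Net change so far: 1 2/3 stops brighter. Offset with the aperture: f/3.5 → f/4 → f/4.5 → f/5 → f/5.6 → f/6.3.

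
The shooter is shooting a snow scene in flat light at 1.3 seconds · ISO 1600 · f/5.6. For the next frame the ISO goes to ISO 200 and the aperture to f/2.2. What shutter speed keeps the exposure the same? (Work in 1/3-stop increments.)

ISO: 1600 → 1250 → 1000 → 800 → 640 → 500 → 400 → 320 → 250 → 200 — 3 stops dropped (darker).
Aperture: f/5.6 → f/5 → f/4.5 → f/4 → f/3.5 → f/3.2 → f/2.8 → f/2.5 → f/2.2 — 2 2/3 stops larger aperture (brighter).
Net change so far: 1/3 stop darker. Offset with the shutter speed: 1.3 → 1.6.

1.6 s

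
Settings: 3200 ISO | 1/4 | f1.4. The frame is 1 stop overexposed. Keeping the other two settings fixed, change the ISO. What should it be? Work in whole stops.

ISO 1600

Overexposed by 1 stop → need 1 stop darker.
ISO: 3200 → 1600.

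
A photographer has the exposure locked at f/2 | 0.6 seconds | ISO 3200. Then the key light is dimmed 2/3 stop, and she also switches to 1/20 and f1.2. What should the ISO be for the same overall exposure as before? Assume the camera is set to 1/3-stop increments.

ISO 25600

Scene light: 2/3 stop darker.
Shutter speed: 0.6 → 0.5 → 0.4 → 0.3 → 1/4 → 1/5 → 1/6 → 1/8 → 1/10 → 1/13 → 1/15 → 1/20 — 3 2/3 stops faster (darker).
Aperture: f/2 → f/1.8 → f/1.6 → f/1.4 → f/1.2 — 1 1/3 stops opened up (brighter).
Net so far: 3 stops darker. ISO: 3200 → 4000 → 5000 → 6400 → 8000 → 10000 → 12800 → 16000 → 20000 → 25600.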